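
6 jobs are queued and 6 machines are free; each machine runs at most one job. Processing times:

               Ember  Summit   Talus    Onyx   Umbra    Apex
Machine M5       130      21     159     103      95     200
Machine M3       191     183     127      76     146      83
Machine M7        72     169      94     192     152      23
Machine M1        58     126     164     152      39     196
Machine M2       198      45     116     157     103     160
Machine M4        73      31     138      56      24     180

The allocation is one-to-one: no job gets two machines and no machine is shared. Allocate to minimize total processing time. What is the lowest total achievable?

This is a one-to-one assignment (minimum-cost bipartite matching).
Optimal: Ember→Machine M1 (58 min), Summit→Machine M5 (21 min), Talus→Machine M2 (116 min), Onyx→Machine M3 (76 min), Umbra→Machine M4 (24 min), Apex→Machine M7 (23 min) — total 58+21+116+76+24+23 = 318 min.

Min total: 318 min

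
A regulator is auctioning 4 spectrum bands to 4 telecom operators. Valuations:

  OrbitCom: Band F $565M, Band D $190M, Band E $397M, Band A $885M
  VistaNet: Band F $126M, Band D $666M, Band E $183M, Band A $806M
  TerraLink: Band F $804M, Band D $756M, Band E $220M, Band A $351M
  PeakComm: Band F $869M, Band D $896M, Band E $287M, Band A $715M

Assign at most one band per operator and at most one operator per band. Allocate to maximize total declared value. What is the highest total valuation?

Optimal: OrbitCom→Band E ($397M), VistaNet→Band A ($806M), TerraLink→Band F ($804M), PeakComm→Band D ($896M) — total 397+806+804+896 = $2903M.
Row-greedy (each operator in turn takes its best remaining band) gives $2642M, worse by 261.
Swapping VistaNet↔OrbitCom (VistaNet→Band E $183M, OrbitCom→Band A $885M) loses 135.

Max total: $2903M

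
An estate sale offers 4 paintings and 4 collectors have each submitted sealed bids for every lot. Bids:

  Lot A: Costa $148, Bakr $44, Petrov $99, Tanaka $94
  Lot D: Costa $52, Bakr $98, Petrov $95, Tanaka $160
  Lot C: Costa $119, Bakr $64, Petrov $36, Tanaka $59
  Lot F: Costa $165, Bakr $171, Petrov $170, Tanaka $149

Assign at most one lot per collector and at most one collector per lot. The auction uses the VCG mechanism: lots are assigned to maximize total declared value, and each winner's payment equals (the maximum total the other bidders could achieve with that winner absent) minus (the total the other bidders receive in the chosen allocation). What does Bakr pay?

Bakr pays $100.

Efficient allocation: Costa→Lot C ($119), Bakr→Lot F ($171), Petrov→Lot A ($99), Tanaka→Lot D ($160); total welfare W = $549.
Bakr receives Lot F at value $171, so the others get W − 171 = $378.
Without Bakr: best allocation of the remaining 3 bidders over all 4 lots is Costa→Lot A ($148), Petrov→Lot F ($170), Tanaka→Lot D ($160), total $478.
VCG payment = (others' best without Bakr) − (others' welfare with Bakr) = 478 − 378 = $100.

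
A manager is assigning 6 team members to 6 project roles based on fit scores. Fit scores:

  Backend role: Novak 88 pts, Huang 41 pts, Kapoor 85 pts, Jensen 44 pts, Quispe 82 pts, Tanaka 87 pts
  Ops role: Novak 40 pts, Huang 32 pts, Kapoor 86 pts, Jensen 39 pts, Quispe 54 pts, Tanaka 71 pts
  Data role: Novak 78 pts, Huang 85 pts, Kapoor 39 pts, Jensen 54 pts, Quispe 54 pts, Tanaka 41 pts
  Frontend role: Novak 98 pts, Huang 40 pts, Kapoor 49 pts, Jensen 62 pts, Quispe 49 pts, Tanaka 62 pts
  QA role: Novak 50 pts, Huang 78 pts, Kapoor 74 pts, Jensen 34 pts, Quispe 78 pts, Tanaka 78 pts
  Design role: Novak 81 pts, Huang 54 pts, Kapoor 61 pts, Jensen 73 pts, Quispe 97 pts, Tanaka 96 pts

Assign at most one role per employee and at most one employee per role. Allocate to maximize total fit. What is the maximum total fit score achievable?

Max total: 507 pts

Treat this as an assignment problem: match each employee to one role.
Optimal: Novak→Frontend role (98 pts), Huang→Data role (85 pts), Kapoor→Ops role (86 pts), Jensen→Design role (73 pts), Quispe→QA role (78 pts), Tanaka→Backend role (87 pts) — total 98+85+86+73+78+87 = 507 pts.
Column-greedy (each role in turn goes to its best remaining employee) gives 495 pts, worse by 12.
Next-best assignment: Novak→Frontend role, Huang→Data role, Kapoor→Ops role, Jensen→Design role, Quispe→Backend role, Tanaka→QA role = 502 pts.
Swapping Quispe↔Jensen (Quispe→Design role 97 pts, Jensen→QA role 34 pts) loses 20.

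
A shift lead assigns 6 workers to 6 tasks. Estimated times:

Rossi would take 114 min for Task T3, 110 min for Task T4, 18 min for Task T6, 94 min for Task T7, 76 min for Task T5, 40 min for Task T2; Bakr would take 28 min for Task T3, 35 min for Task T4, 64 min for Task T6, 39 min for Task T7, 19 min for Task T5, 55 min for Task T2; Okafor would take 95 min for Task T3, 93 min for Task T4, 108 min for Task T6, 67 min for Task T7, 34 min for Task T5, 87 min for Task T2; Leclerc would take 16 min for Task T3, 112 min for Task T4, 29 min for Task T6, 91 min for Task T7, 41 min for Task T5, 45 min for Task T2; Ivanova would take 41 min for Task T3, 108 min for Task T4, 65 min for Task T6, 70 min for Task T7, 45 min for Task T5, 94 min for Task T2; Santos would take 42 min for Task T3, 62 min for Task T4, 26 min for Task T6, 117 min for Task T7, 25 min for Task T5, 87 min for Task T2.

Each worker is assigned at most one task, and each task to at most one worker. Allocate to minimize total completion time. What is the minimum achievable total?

Min total: 221 min

Optimal: Rossi→Task T2 (40 min), Bakr→Task T4 (35 min), Okafor→Task T5 (34 min), Leclerc→Task T3 (16 min), Ivanova→Task T7 (70 min), Santos→Task T6 (26 min) — total 40+35+34+16+70+26 = 221 min.
Row-greedy (each worker in turn takes its cheapest remaining task) gives 276 min, worse by 55.
Next-best assignment: Rossi→Task T2, Bakr→Task T4, Okafor→Task T7, Leclerc→Task T3, Ivanova→Task T5, Santos→Task T6 = 229 min.
No other one-to-one assignment undercuts 221 min.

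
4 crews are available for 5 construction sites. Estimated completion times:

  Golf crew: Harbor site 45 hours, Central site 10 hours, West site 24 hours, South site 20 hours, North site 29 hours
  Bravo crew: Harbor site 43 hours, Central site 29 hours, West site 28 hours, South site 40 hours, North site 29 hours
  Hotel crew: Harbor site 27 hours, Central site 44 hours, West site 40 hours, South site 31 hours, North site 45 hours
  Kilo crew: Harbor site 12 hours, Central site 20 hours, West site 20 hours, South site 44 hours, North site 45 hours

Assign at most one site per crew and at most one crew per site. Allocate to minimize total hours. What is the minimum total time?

Minimum total: 81 hours

Treat this as an assignment problem: match each crew to one site.
Optimal: Golf crew→Central site (10 hours), Bravo crew→West site (28 hours), Hotel crew→South site (31 hours), Kilo crew→Harbor site (12 hours) — total 10+28+31+12 = 81 hours.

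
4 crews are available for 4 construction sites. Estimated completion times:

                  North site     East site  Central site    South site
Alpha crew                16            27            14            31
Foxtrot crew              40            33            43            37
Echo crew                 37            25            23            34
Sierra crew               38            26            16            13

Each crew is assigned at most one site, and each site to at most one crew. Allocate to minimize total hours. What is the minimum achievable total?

This is the linear assignment problem.
Optimal: Alpha crew→North site (16 hours), Foxtrot crew→East site (33 hours), Echo crew→Central site (23 hours), Sierra crew→South site (13 hours) — total 16+33+23+13 = 85 hours.
Min-entry greedy (repeatedly take the single cheapest remaining cell) gives 92 hours, worse by 7.
Next-best assignment: Alpha crew→Central site, Foxtrot crew→North site, Echo crew→East site, Sierra crew→South site = 92 hours.
Every other assignment is strictly worse.

Minimum total: 85 hours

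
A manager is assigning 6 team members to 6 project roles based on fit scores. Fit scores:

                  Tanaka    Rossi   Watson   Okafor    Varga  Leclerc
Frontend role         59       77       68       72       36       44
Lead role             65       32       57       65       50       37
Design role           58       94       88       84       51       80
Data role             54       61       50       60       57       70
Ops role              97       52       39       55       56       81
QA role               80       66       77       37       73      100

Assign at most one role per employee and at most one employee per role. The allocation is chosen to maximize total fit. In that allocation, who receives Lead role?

Optimal: Tanaka→Ops role (97 pts), Rossi→Frontend role (77 pts), Watson→Design role (88 pts), Okafor→Lead role (65 pts), Varga→Data role (57 pts), Leclerc→QA role (100 pts) — total 97+77+88+65+57+100 = 484 pts.
Row-greedy (each employee in turn takes its best remaining role) gives 434 pts, worse by 50.
Every other assignment is strictly worse.
Okafor's own top role is Design role (84 pts), but forcing Okafor→Design role and reassigning the rest optimally gives only 472 pts — worse by 12.

Okafor receives Lead role.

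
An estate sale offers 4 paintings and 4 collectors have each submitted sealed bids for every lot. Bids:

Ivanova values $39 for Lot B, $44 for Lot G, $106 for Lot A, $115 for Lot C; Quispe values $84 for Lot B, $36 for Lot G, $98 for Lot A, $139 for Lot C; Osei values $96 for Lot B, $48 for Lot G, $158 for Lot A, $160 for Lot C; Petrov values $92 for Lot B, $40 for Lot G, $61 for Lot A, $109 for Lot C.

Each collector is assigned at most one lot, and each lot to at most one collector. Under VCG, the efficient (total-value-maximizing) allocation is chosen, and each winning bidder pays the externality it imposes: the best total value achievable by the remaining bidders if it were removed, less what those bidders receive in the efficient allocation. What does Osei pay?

Osei pays $62.

Efficient allocation: Ivanova→Lot G ($44), Quispe→Lot C ($139), Osei→Lot A ($158), Petrov→Lot B ($92); total welfare W = $433.
Osei receives Lot A at value $158, so the others get W − 158 = $275.
Without Osei: best allocation of the remaining 3 bidders over all 4 lots is Ivanova→Lot A ($106), Quispe→Lot C ($139), Petrov→Lot B ($92), total $337.
VCG payment = (others' best without Osei) − (others' welfare with Osei) = 337 − 275 = $62.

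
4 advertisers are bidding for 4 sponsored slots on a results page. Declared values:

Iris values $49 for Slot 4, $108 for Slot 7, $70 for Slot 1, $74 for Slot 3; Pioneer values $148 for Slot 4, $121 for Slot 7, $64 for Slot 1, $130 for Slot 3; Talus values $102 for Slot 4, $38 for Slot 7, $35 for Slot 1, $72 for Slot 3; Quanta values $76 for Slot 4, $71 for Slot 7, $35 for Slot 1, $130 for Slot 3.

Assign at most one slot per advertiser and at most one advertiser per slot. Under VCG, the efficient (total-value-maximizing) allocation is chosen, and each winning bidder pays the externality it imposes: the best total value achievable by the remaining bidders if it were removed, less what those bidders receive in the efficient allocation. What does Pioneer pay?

Efficient allocation: Iris→Slot 1 ($70), Pioneer→Slot 7 ($121), Talus→Slot 4 ($102), Quanta→Slot 3 ($130); total welfare W = $423.
Pioneer receives Slot 7 at value $121, so the others get W − 121 = $302.
Without Pioneer: best allocation of the remaining 3 bidders over all 4 slots is Iris→Slot 7 ($108), Talus→Slot 4 ($102), Quanta→Slot 3 ($130), total $340.
VCG payment = (others' best without Pioneer) − (others' welfare with Pioneer) = 340 − 302 = $38.

Pioneer pays $38.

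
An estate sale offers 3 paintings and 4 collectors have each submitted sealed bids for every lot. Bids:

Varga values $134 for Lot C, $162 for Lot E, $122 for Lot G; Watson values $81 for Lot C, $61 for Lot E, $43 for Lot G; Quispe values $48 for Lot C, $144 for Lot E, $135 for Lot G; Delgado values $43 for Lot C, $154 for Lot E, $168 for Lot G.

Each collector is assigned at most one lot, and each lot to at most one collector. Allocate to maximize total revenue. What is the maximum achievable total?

Max total: $446

Optimal: Varga→Lot C ($134), Quispe→Lot E ($144), Delgado→Lot G ($168) — total 134+144+168 = $446.
Column-greedy (each lot in turn goes to its best remaining collector) gives $423, worse by 23.
Swapping Varga↔Delgado (Varga→Lot G $122, Delgado→Lot C $43) loses 137.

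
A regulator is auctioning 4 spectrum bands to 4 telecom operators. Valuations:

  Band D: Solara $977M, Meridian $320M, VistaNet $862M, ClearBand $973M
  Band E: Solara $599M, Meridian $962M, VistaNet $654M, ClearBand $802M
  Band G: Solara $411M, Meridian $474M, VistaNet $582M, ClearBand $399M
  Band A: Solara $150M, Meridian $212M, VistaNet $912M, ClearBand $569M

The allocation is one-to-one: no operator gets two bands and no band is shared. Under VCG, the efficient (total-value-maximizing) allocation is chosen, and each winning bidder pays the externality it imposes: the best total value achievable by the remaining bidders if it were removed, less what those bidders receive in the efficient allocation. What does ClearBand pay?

ClearBand pays $566M.

Efficient allocation: Solara→Band G ($411M), Meridian→Band E ($962M), VistaNet→Band A ($912M), ClearBand→Band D ($973M); total welfare W = $3258M.
ClearBand receives Band D at value $973M, so the others get W − 973 = $2285M.
Without ClearBand: best allocation of the remaining 3 bidders over all 4 bands is Solara→Band D ($977M), Meridian→Band E ($962M), VistaNet→Band A ($912M), total $2851M.
VCG payment = (others' best without ClearBand) − (others' welfare with ClearBand) = 2851 − 2285 = $566M.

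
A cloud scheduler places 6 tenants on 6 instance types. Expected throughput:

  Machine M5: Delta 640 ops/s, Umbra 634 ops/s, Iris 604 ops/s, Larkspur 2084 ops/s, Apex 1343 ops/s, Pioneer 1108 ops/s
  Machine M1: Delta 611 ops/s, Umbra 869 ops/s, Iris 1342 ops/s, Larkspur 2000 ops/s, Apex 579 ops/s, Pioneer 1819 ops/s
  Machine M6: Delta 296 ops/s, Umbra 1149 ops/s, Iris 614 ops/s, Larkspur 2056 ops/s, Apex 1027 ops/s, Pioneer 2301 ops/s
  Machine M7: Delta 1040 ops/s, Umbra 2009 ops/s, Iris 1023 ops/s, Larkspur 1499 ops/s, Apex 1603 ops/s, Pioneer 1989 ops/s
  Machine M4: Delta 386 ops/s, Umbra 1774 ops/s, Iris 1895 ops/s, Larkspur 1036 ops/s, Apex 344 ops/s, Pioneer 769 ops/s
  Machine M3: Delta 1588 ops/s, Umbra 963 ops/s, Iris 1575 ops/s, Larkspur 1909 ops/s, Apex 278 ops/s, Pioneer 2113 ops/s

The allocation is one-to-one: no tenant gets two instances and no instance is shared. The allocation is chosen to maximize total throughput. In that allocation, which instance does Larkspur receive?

Larkspur receives Machine M1.

This is a one-to-one assignment (maximum-weight bipartite matching).
Optimal: Delta→Machine M3 (1588 ops/s), Umbra→Machine M7 (2009 ops/s), Iris→Machine M4 (1895 ops/s), Larkspur→Machine M1 (2000 ops/s), Apex→Machine M5 (1343 ops/s), Pioneer→Machine M6 (2301 ops/s) — total 1588+2009+1895+2000+1343+2301 = 11136 ops/s.
Checked against all permutations: 11136 ops/s is optimal.
Larkspur's own top instance is Machine M5 (2084 ops/s), but forcing Larkspur→Machine M5 and reassigning the rest optimally gives only 10692 ops/s — worse by 444.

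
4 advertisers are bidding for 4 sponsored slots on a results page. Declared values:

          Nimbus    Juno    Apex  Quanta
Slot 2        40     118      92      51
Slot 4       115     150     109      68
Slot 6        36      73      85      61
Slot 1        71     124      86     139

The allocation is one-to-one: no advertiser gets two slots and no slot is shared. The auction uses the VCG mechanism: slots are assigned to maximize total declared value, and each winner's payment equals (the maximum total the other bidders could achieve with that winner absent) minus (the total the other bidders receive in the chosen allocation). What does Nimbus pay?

Efficient allocation: Nimbus→Slot 4 ($115), Juno→Slot 2 ($118), Apex→Slot 6 ($85), Quanta→Slot 1 ($139); total welfare W = $457.
Nimbus receives Slot 4 at value $115, so the others get W − 115 = $342.
Without Nimbus: best allocation of the remaining 3 bidders over all 4 slots is Juno→Slot 4 ($150), Apex→Slot 2 ($92), Quanta→Slot 1 ($139), total $381.
VCG payment = (others' best without Nimbus) − (others' welfare with Nimbus) = 381 − 342 = $39.

Nimbus pays $39.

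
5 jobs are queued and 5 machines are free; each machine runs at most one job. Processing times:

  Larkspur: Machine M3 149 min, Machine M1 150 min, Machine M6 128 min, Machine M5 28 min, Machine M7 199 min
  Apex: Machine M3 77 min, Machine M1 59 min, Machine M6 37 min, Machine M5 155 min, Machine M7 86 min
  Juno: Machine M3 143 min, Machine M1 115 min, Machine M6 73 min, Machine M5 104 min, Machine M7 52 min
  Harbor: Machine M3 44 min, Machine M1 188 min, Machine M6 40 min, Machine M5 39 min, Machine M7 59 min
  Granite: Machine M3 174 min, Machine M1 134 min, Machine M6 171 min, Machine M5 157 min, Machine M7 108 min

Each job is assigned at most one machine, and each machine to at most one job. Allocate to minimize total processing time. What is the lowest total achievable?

Minimum total: 295 min

Optimal: Larkspur→Machine M5 (28 min), Apex→Machine M6 (37 min), Juno→Machine M7 (52 min), Harbor→Machine M3 (44 min), Granite→Machine M1 (134 min) — total 28+37+52+44+134 = 295 min.
Every other assignment is strictly worse.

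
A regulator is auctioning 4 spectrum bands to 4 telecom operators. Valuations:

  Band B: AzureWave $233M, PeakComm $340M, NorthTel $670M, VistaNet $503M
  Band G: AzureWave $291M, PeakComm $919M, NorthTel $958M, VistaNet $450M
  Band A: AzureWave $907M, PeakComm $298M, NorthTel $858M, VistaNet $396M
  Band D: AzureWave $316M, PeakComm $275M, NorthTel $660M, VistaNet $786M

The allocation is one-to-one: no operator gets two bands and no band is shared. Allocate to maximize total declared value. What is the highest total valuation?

Maximum total: $3282M

Optimal: AzureWave→Band A ($907M), PeakComm→Band G ($919M), NorthTel→Band B ($670M), VistaNet→Band D ($786M) — total 907+919+670+786 = $3282M.
Max-entry greedy (repeatedly take the single best remaining cell) gives $2991M, worse by 291.
Next-best assignment: AzureWave→Band A, PeakComm→Band B, NorthTel→Band G, VistaNet→Band D = $2991M.
Checked against all permutations: $3282M is optimal.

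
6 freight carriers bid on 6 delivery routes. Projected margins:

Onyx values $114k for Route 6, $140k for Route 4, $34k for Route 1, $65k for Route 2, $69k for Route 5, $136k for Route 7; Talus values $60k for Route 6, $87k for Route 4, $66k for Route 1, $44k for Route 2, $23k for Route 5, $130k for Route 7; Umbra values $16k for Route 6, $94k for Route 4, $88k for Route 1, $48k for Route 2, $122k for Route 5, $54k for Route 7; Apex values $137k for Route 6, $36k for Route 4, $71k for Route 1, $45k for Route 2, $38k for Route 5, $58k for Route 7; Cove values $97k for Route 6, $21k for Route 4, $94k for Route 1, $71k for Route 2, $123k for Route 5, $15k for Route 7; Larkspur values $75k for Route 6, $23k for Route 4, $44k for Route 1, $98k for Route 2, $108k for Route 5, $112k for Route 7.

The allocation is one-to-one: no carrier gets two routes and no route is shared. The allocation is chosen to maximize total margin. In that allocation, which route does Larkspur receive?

Optimal: Onyx→Route 4 ($140k), Talus→Route 7 ($130k), Umbra→Route 5 ($122k), Apex→Route 6 ($137k), Cove→Route 1 ($94k), Larkspur→Route 2 ($98k) — total 140+130+122+137+94+98 = $721k.
Max-entry greedy (repeatedly take the single best remaining cell) gives $716k, worse by 5.
Every other assignment is strictly worse.
Larkspur's own top route is Route 7 ($112k), but forcing Larkspur→Route 7 and reassigning the rest optimally gives only $649k — worse by 72.

Larkspur receives Route 2.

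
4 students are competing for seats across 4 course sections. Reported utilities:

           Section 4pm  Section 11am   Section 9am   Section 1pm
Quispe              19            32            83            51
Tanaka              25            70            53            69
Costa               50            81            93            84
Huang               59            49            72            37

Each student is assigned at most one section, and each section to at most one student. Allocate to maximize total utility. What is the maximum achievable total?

Optimal: Quispe→Section 9am (83 points), Tanaka→Section 11am (70 points), Costa→Section 1pm (84 points), Huang→Section 4pm (59 points) — total 83+70+84+59 = 296 points.

Max total: 296 points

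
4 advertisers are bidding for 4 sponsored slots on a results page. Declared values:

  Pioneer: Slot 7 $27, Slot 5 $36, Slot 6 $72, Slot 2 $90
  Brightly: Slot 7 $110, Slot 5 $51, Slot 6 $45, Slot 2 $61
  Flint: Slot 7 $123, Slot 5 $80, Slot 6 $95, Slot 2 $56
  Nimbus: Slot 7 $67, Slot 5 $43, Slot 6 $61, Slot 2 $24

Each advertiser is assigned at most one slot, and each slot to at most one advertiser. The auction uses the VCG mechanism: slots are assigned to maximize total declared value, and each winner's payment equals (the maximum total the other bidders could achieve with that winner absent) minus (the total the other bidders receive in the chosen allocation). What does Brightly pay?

Brightly pays $43.

Efficient allocation: Pioneer→Slot 2 ($90), Brightly→Slot 7 ($110), Flint→Slot 5 ($80), Nimbus→Slot 6 ($61); total welfare W = $341.
Brightly receives Slot 7 at value $110, so the others get W − 110 = $231.
Without Brightly: best allocation of the remaining 3 bidders over all 4 slots is Pioneer→Slot 2 ($90), Flint→Slot 7 ($123), Nimbus→Slot 6 ($61), total $274.
VCG payment = (others' best without Brightly) − (others' welfare with Brightly) = 274 − 231 = $43.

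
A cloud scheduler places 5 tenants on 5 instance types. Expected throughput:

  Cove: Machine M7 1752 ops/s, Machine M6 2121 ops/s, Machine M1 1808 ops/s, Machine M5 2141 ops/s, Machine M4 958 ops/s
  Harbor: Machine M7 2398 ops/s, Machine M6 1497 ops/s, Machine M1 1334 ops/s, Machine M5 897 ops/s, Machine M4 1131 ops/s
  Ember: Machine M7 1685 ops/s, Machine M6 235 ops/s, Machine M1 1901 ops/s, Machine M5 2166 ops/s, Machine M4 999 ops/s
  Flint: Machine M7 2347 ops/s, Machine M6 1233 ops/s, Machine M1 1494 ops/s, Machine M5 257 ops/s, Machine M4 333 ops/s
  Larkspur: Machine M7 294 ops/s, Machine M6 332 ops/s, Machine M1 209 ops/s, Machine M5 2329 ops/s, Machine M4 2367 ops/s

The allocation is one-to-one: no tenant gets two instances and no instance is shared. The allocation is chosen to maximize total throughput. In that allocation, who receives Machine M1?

Flint receives Machine M1.

Treat this as an assignment problem: match each tenant to one instance.
Optimal: Cove→Machine M6 (2121 ops/s), Harbor→Machine M7 (2398 ops/s), Ember→Machine M5 (2166 ops/s), Flint→Machine M1 (1494 ops/s), Larkspur→Machine M4 (2367 ops/s) — total 2121+2398+2166+1494+2367 = 10546 ops/s.
Column-greedy (each instance in turn goes to its best remaining tenant) gives 9082 ops/s, worse by 1464.
Next-best assignment: Cove→Machine M6, Harbor→Machine M1, Ember→Machine M5, Flint→Machine M7, Larkspur→Machine M4 = 10335 ops/s.
Checked against all permutations: 10546 ops/s is optimal.
Flint's own top instance is Machine M7 (2347 ops/s), but forcing Flint→Machine M7 and reassigning the rest optimally gives only 10335 ops/s — worse by 211.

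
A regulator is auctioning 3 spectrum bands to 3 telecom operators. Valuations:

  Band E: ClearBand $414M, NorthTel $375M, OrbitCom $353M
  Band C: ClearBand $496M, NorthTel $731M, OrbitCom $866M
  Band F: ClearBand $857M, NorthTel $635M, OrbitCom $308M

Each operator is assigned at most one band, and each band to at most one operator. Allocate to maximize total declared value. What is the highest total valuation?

This is a one-to-one assignment (maximum-weight bipartite matching).
Optimal: ClearBand→Band F ($857M), NorthTel→Band E ($375M), OrbitCom→Band C ($866M) — total 857+375+866 = $2098M.
Row-greedy (each operator in turn takes its best remaining band) gives $1941M, worse by 157.

Max total: $2098M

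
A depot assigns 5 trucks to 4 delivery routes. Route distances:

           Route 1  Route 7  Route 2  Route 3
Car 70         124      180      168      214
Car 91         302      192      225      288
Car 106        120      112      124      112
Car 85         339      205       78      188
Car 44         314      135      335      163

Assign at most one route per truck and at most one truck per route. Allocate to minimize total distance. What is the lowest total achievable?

Min total: 449 km

Optimal: Car 70→Route 1 (124 km), Car 44→Route 7 (135 km), Car 85→Route 2 (78 km), Car 106→Route 3 (112 km) — total 124+135+78+112 = 449 km.
Min-entry greedy (repeatedly take the single cheapest remaining cell) gives 477 km, worse by 28.
Swapping Car 70↔Car 106 (Car 70→Route 3 214 km, Car 106→Route 1 120 km) adds 98.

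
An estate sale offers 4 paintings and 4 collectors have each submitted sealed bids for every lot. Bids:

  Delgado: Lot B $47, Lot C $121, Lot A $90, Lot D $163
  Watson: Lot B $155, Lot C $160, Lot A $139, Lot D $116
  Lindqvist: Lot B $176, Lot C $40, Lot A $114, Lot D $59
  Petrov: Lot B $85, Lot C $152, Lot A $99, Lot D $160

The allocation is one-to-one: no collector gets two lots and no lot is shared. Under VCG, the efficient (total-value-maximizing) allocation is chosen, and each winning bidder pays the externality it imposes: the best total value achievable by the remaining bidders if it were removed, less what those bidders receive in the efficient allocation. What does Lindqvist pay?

Lindqvist pays $16.

Efficient allocation: Delgado→Lot D ($163), Watson→Lot A ($139), Lindqvist→Lot B ($176), Petrov→Lot C ($152); total welfare W = $630.
Lindqvist receives Lot B at value $176, so the others get W − 176 = $454.
Without Lindqvist: best allocation of the remaining 3 bidders over all 4 lots is Delgado→Lot D ($163), Watson→Lot B ($155), Petrov→Lot C ($152), total $470.
VCG payment = (others' best without Lindqvist) − (others' welfare with Lindqvist) = 470 − 454 = $16.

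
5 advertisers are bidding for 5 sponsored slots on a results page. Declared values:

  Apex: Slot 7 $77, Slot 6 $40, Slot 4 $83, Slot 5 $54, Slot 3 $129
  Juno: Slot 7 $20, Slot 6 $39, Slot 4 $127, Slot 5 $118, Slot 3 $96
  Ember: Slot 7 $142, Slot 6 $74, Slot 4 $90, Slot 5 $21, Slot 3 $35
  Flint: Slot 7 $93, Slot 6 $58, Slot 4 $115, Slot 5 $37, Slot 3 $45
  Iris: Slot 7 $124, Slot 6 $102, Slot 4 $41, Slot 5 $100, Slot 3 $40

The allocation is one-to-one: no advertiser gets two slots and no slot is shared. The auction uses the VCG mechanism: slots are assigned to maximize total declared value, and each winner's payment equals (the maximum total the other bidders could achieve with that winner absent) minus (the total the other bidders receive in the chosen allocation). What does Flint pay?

Efficient allocation: Apex→Slot 3 ($129), Juno→Slot 5 ($118), Ember→Slot 7 ($142), Flint→Slot 4 ($115), Iris→Slot 6 ($102); total welfare W = $606.
Flint receives Slot 4 at value $115, so the others get W − 115 = $491.
Without Flint: best allocation of the remaining 4 bidders over all 5 slots is Apex→Slot 3 ($129), Juno→Slot 4 ($127), Ember→Slot 7 ($142), Iris→Slot 6 ($102), total $500.
VCG payment = (others' best without Flint) − (others' welfare with Flint) = 500 − 491 = $9.

Flint pays $9.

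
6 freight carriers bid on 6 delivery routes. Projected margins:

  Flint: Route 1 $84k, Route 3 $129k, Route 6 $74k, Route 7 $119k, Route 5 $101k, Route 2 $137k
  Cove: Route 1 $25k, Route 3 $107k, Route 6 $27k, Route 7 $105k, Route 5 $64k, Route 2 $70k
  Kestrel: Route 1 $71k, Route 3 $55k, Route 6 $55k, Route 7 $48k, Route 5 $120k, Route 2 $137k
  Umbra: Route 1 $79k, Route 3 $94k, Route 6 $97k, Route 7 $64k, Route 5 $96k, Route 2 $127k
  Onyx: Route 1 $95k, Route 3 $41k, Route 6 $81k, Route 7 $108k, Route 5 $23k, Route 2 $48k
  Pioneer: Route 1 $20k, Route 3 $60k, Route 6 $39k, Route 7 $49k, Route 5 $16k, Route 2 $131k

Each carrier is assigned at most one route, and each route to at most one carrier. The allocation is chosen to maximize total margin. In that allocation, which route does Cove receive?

Optimal: Flint→Route 3 ($129k), Cove→Route 7 ($105k), Kestrel→Route 5 ($120k), Umbra→Route 6 ($97k), Onyx→Route 1 ($95k), Pioneer→Route 2 ($131k) — total 129+105+120+97+95+131 = $677k.
Max-entry greedy (repeatedly take the single best remaining cell) gives $589k, worse by 88.
Every other assignment is strictly worse.
Cove's own top route is Route 3 ($107k), but forcing Cove→Route 3 and reassigning the rest optimally gives only $669k — worse by 8.

Cove receives Route 7.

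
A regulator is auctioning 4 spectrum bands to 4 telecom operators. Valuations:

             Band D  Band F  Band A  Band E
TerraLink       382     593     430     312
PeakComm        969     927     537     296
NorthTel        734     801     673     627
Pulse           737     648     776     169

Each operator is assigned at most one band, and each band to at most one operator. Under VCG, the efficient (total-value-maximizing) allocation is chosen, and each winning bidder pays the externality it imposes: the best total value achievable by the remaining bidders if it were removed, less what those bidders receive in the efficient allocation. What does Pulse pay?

Pulse pays $46M.

Efficient allocation: TerraLink→Band F ($593M), PeakComm→Band D ($969M), NorthTel→Band E ($627M), Pulse→Band A ($776M); total welfare W = $2965M.
Pulse receives Band A at value $776M, so the others get W − 776 = $2189M.
Without Pulse: best allocation of the remaining 3 bidders over all 4 bands is TerraLink→Band F ($593M), PeakComm→Band D ($969M), NorthTel→Band A ($673M), total $2235M.
VCG payment = (others' best without Pulse) − (others' welfare with Pulse) = 2235 − 2189 = $46M.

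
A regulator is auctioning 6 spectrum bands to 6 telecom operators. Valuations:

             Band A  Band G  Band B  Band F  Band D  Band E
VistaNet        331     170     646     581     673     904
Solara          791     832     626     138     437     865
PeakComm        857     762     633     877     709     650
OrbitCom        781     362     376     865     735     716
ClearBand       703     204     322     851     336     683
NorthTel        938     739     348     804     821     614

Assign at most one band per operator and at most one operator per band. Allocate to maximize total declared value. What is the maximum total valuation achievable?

Max total: $4893M

This is the linear assignment problem.
Optimal: VistaNet→Band E ($904M), Solara→Band G ($832M), PeakComm→Band B ($633M), OrbitCom→Band D ($735M), ClearBand→Band F ($851M), NorthTel→Band A ($938M) — total 904+832+633+735+851+938 = $4893M.
Column-greedy (each band in turn goes to its best remaining operator) gives $4711M, worse by 182.
No other one-to-one assignment exceeds $4893M.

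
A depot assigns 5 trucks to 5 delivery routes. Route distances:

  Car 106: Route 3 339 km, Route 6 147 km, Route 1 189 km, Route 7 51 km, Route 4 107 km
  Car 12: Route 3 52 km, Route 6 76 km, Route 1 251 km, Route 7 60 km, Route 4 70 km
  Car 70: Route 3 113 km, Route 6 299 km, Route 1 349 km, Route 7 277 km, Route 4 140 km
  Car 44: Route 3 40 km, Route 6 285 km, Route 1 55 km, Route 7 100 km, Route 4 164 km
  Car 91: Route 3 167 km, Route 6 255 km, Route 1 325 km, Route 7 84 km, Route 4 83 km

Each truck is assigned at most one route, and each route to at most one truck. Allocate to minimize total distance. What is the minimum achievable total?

Optimal: Car 106→Route 7 (51 km), Car 12→Route 6 (76 km), Car 70→Route 3 (113 km), Car 44→Route 1 (55 km), Car 91→Route 4 (83 km) — total 51+76+113+55+83 = 378 km.
Column-greedy (each route in turn goes to its cheapest remaining truck) gives 529 km, worse by 151.

Min total: 378 km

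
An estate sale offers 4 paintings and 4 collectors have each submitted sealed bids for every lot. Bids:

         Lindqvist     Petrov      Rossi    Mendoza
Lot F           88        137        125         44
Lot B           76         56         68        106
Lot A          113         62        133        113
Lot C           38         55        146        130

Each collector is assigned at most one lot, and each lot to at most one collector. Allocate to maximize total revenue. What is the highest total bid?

Optimal: Lindqvist→Lot A ($113), Petrov→Lot F ($137), Rossi→Lot C ($146), Mendoza→Lot B ($106) — total 113+137+146+106 = $502.
Column-greedy (each lot in turn goes to its best remaining collector) gives $414, worse by 88.
Checked against all permutations: $502 is optimal.

Maximum total: $502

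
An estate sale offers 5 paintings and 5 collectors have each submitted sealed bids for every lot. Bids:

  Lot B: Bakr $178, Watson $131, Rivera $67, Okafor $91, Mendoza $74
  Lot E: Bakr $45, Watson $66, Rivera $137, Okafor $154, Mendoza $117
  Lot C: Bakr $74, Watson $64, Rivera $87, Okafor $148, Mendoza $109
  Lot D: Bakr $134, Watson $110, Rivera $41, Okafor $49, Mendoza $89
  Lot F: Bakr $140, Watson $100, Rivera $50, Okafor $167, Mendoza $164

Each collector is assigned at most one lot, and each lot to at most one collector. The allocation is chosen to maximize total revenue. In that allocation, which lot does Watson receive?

Optimal: Bakr→Lot B ($178), Watson→Lot D ($110), Rivera→Lot E ($137), Okafor→Lot C ($148), Mendoza→Lot F ($164) — total 178+110+137+148+164 = $737.
Every other assignment is strictly worse.
Watson's own top lot is Lot B ($131), but forcing Watson→Lot B and reassigning the rest optimally gives only $714 — worse by 23.

Watson receives Lot D.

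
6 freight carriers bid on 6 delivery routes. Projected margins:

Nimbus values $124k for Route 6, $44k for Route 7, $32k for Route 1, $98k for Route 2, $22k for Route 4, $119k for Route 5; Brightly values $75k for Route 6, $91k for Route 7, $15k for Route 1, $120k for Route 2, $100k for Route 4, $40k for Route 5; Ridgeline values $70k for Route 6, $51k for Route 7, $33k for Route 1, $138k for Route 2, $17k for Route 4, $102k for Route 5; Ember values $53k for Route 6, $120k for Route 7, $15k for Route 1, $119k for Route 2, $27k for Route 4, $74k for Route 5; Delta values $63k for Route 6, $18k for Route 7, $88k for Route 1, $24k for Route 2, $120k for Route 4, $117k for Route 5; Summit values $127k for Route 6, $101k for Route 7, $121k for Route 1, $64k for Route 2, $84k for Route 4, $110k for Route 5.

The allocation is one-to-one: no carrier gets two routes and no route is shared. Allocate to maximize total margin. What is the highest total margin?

Optimal: Nimbus→Route 6 ($124k), Brightly→Route 4 ($100k), Ridgeline→Route 2 ($138k), Ember→Route 7 ($120k), Delta→Route 5 ($117k), Summit→Route 1 ($121k) — total 124+100+138+120+117+121 = $720k.
Max-entry greedy (repeatedly take the single best remaining cell) gives $639k, worse by 81.
Swapping Ember↔Ridgeline (Ember→Route 2 $119k, Ridgeline→Route 7 $51k) loses 88.
Every other assignment is strictly worse.

Maximum total: $720k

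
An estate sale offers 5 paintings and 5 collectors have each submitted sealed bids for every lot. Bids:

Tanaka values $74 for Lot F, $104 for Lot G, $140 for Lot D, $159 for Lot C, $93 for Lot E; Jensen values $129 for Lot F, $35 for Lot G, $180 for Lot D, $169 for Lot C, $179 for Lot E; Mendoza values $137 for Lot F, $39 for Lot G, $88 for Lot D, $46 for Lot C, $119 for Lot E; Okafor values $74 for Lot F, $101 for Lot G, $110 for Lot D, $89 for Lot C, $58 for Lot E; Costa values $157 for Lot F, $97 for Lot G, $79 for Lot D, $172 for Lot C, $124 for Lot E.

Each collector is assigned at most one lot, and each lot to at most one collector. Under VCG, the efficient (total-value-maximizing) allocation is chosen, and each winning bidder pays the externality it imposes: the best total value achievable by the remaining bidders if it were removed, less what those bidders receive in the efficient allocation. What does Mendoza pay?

Efficient allocation: Tanaka→Lot D ($140), Jensen→Lot E ($179), Mendoza→Lot F ($137), Okafor→Lot G ($101), Costa→Lot C ($172); total welfare W = $729.
Mendoza receives Lot F at value $137, so the others get W − 137 = $592.
Without Mendoza: best allocation of the remaining 4 bidders over all 5 lots is Tanaka→Lot C ($159), Jensen→Lot E ($179), Okafor→Lot D ($110), Costa→Lot F ($157), total $605.
VCG payment = (others' best without Mendoza) − (others' welfare with Mendoza) = 605 − 592 = $13.

Mendoza pays $13.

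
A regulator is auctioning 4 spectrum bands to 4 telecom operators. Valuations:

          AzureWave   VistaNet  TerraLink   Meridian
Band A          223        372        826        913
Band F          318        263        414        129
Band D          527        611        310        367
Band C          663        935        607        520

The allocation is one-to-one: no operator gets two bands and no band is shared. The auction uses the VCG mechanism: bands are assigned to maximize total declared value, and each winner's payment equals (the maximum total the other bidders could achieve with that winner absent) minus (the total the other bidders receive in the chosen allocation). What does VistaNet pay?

VistaNet pays $193M.

Efficient allocation: AzureWave→Band D ($527M), VistaNet→Band C ($935M), TerraLink→Band F ($414M), Meridian→Band A ($913M); total welfare W = $2789M.
VistaNet receives Band C at value $935M, so the others get W − 935 = $1854M.
Without VistaNet: best allocation of the remaining 3 bidders over all 4 bands is AzureWave→Band D ($527M), TerraLink→Band C ($607M), Meridian→Band A ($913M), total $2047M.
VCG payment = (others' best without VistaNet) − (others' welfare with VistaNet) = 2047 − 1854 = $193M.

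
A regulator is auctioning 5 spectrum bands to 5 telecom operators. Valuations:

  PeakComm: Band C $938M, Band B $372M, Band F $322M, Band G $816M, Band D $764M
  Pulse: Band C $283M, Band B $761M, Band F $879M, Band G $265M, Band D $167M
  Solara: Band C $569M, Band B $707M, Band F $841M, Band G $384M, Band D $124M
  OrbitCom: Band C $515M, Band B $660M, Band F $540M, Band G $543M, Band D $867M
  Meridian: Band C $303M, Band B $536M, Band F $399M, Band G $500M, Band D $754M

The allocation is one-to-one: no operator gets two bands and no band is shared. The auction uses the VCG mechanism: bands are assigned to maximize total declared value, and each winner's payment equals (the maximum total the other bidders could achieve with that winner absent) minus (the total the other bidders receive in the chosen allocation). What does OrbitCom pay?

OrbitCom pays $254M.

Efficient allocation: PeakComm→Band C ($938M), Pulse→Band B ($761M), Solara→Band F ($841M), OrbitCom→Band D ($867M), Meridian→Band G ($500M); total welfare W = $3907M.
OrbitCom receives Band D at value $867M, so the others get W − 867 = $3040M.
Without OrbitCom: best allocation of the remaining 4 bidders over all 5 bands is PeakComm→Band C ($938M), Pulse→Band B ($761M), Solara→Band F ($841M), Meridian→Band D ($754M), total $3294M.
VCG payment = (others' best without OrbitCom) − (others' welfare with OrbitCom) = 3294 − 3040 = $254M.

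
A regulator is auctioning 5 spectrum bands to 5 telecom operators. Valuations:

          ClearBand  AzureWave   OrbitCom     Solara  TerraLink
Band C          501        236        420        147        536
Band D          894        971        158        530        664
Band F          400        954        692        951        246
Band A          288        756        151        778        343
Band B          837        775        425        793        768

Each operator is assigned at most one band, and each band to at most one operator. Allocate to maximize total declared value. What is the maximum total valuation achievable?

Maximum total: $3814M

Treat this as an assignment problem: match each operator to one band.
Optimal: ClearBand→Band D ($894M), AzureWave→Band F ($954M), OrbitCom→Band C ($420M), Solara→Band A ($778M), TerraLink→Band B ($768M) — total 894+954+420+778+768 = $3814M.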